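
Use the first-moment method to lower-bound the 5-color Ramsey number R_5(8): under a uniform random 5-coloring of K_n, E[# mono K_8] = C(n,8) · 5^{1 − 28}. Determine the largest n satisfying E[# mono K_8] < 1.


We need C(n, 8) · 5^{1 − 28} < 1, i.e. C(n, 8) < 5^{28 − 1} = 7450580596923828125.
Check values of n near the boundary:
  n = 862: C(862, 8) = 7317951015318931845; 7317951015318931845 < 7450580596923828125? YES
  n = 863: C(863, 8) = 7386423071602617757; 7386423071602617757 < 7450580596923828125? YES
  n = 864: C(864, 8) = 7455455062926006708; 7455455062926006708 < 7450580596923828125? NO
  n = 865: C(865, 8) = 7525050909487743060; 7525050909487743060 < 7450580596923828125? NO
The largest n with C(n, 8) < 7450580596923828125 is n = 863 (where E[X] = 7386423071602617757/7450580596923828125 ≈ 0.991). Hence R_5(8) > 863, i.e. R_5(8) ≥ 864.

Largest n = 863; hence R_5(8) > 863.


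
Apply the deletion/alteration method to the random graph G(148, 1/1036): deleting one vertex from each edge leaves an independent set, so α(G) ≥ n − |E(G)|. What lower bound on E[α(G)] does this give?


E[|E(G)|] = C(148, 2)·p = 10878 · (1/1036) = 21/2.
E[α(G)] ≥ n − E[|E(G)|] = 148 − 21/2 = 275/2.
Numerically: ≈ 137.50000.
(This is only a lower bound; the true E[α(G)] may be larger.)

E[α(G)] ≥ 275/2 ≈ 137.50000.


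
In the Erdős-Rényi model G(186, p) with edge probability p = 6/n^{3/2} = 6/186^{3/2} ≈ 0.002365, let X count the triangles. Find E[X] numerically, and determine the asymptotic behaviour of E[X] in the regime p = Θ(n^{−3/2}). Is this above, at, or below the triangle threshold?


Number of potential triangles: C(186, 3) = 1055240.
Each occurs with probability p³ ≈ (0.002365)³ ≈ 1.323261e-08.
By linearity: E[X] = C(186, 3)·p³ ≈ 1055240 · 1.323261e-08 ≈ 0.0140.
Since α = 3/2 > 1, p = c/n^{3/2} = o(1/n) is below the triangle threshold p ~ 1/n. Asymptotically E[X] ~ (c³/6)·n^{3(1−α)} = (6³/6)·n^{-1.5} → 0, so by Markov's inequality G has no triangles w.h.p.

E[X] ≈ 0.0140; in regime p = Θ(1/n^{3/2}) E[X] tends to 0 (below the triangle threshold p ~ 1/n).


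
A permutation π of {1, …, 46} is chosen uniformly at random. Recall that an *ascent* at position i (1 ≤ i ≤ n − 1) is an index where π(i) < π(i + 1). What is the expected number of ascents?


Write X = Σ X_I over i = 1, …, 45, with X_I the indicator of one ascent.
There are 45 indicators.
For each fixed i, the pair (π(i), π(i+1)) is a uniformly random ordered pair of distinct values from {1, …, 46}; by symmetry P[π(i) < π(i+1)] = 1/2.
By linearity: E[X] = 45 · (1/2) = (46 − 1) · (1/2) = 45/2 ≈ 22.50000.

E[X] = 45/2 = 22.50000.


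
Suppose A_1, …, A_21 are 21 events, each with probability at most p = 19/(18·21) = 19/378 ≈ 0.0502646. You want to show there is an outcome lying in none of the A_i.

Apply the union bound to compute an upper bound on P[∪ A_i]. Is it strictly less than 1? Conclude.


Union bound: P[∪_{i=1}^{21} A_i] ≤ Σ_i P[A_i] ≤ 21·p = 21·(19/378) = 19/18.
Numerically: 19/18 ≈ 1.0555556.
Is 19/18 < 1? NO.
Since the bound 19/18 is ≥ 1, the union bound is uninformative here; it does NOT by itself certify existence.

21·p = 19/18 ≈ 1.0555556; existence NOT certified by the union bound.


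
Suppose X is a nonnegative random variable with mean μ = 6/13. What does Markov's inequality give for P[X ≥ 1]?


μ = E[X] = 6/13, a = 1.
Markov: P[X ≥ 1] ≤ μ/a = (6/13)/1 = 6/13.
Numerically: ≈ 0.462.
(Since a = 1 > μ = 0.462, the bound 6/13 is < 1 and informative.)

P[X ≥ 1] ≤ 6/13 ≈ 0.462.


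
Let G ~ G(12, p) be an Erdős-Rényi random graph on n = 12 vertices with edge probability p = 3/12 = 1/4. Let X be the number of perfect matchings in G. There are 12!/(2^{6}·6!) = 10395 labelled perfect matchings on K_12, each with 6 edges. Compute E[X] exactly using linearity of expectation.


K_12 has 12!/(2^{6}·6!) = 10395 labelled perfect matchings.
For each such perfect matching H, let X_H = 1 if all 6 edges of H are present in G. Then P[X_H = 1] = p^{6} = (1/4)^{6} = 1/4096.
By linearity: E[X] = Σ_H E[X_H] = 10395 · p^{6} = 10395 · 1/4096 = 10395/4096.
Numerically: E[X] ≈ 2.5378.

E[X] = 10395 · (1/4)^{6} = 10395/4096 ≈ 2.5378.


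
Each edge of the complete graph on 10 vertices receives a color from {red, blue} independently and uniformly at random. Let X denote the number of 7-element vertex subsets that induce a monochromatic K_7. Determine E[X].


Let X = Σ_S X_S over the C(10, 7) = 120 subsets S of size 7, where X_S = 1 if the K_7 on S is monochromatic.
For a fixed S, the K_7 on S has C(7, 2) = 21 edges. P[all 21 edges red] = (1/2)^21, and likewise for blue, so P[monochromatic] = 2·(1/2)^21 = 2^{1 − 21} = 1/1048576.
Summing: E[X] = C(10, 7) · 2^{1 − 21} = 120 · 1/1048576 = 15/131072.
Numerically: E[X] ≈ 0.000.

E[X] = C(10,7)·2^(1−C(7,2)) = 15/131072 ≈ 0.000.


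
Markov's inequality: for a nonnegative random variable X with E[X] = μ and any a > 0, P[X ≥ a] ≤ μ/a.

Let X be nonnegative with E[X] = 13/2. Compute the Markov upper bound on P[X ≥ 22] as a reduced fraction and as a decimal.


μ = E[X] = 13/2, a = 22.
Markov: P[X ≥ 22] ≤ μ/a = (13/2)/22 = 13/44.
Numerically: ≈ 0.2955.
(Since a = 22 > μ = 6.5000, the bound 13/44 is < 1 and informative.)

P[X ≥ 22] ≤ 13/44 ≈ 0.2955.


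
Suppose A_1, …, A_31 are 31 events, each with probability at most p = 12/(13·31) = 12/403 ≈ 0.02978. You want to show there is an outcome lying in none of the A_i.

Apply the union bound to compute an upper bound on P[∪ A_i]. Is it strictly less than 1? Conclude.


Union bound: P[∪_{i=1}^{31} A_i] ≤ Σ_i P[A_i] ≤ 31·p = 31·(12/403) = 12/13.
Numerically: 12/13 ≈ 0.92308.
Is 12/13 < 1? YES.
Since P[∪ A_i] ≤ 12/13 < 1, the complement has P[∩ A_i^c] ≥ 1 − 12/13 = 1/13 > 0, so some outcome avoids every A_i.

31·p = 12/13 ≈ 0.92308; existence CERTIFIED by the union bound.


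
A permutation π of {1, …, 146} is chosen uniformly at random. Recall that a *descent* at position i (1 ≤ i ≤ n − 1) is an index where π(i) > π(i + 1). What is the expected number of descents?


Write X = Σ X_I over i = 1, …, 145, with X_I the indicator of one descent.
There are 145 indicators.
For each fixed i, the pair (π(i), π(i+1)) is a uniformly random ordered pair of distinct values from {1, …, 146}; by symmetry P[π(i) > π(i+1)] = 1/2.
By linearity: E[X] = 145 · (1/2) = (146 − 1) · (1/2) = 145/2 ≈ 72.50000.

E[X] = 145/2 = 72.50000.


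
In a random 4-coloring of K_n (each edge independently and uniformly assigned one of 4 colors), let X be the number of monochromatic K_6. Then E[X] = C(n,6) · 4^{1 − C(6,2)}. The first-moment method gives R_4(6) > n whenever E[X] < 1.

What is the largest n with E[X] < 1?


We need C(n, 6) · 4^{1 − 15} < 1, i.e. C(n, 6) < 4^{15 − 1} = 268435456.
Check values of n near the boundary:
  n = 74: C(74, 6) = 185250786; 185250786 < 268435456? YES
  n = 75: C(75, 6) = 201359550; 201359550 < 268435456? YES
  n = 76: C(76, 6) = 218618940; 218618940 < 268435456? YES
  n = 77: C(77, 6) = 237093780; 237093780 < 268435456? YES
  n = 78: C(78, 6) = 256851595; 256851595 < 268435456? YES
  n = 79: C(79, 6) = 277962685; 277962685 < 268435456? NO
  n = 80: C(80, 6) = 300500200; 300500200 < 268435456? NO
The largest n with C(n, 6) < 268435456 is n = 78 (where E[X] = 256851595/268435456 ≈ 0.9568468). Hence R_4(6) > 78, i.e. R_4(6) ≥ 79.

Largest n = 78; hence R_4(6) > 78.


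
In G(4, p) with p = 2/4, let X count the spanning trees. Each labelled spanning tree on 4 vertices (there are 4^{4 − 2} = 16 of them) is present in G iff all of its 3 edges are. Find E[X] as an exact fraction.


K_4 has 4^{4 − 2} = 16 labelled spanning trees.
For each such spanning tree H, let X_H = 1 if all 3 edges of H are present in G. Then P[X_H = 1] = p^{3} = (1/2)^{3} = 1/8.
By linearity of expectation: E[X] = Σ_H E[X_H] = 16 · p^{3} = 16 · 1/8 = 2.
Numerically: E[X] ≈ 2.

E[X] = 16 · (1/2)^{3} = 2 ≈ 2.


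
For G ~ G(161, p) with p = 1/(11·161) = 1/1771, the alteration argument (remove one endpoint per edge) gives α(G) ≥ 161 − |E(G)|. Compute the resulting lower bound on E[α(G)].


E[|E(G)|] = C(161, 2)·p = 12880 · (1/1771) = 80/11.
E[α(G)] ≥ n − E[|E(G)|] = 161 − 80/11 = 1691/11.
Numerically: ≈ 153.727.
(This is only a lower bound; the true E[α(G)] may be larger.)

E[α(G)] ≥ 1691/11 ≈ 153.727.


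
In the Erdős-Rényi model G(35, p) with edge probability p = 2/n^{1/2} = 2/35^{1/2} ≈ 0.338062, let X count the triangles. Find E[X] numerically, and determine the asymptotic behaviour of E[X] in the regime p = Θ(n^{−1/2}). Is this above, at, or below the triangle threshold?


Number of potential triangles: C(35, 3) = 6545.
Each occurs with probability p³ ≈ (0.338062)³ ≈ 3.86356231e-02.
By linearity: E[X] = C(35, 3)·p³ ≈ 6545 · 3.86356231e-02 ≈ 252.870153.
Since α = 1/2 < 1, p = c/n^{1/2} ≫ 1/n is above the triangle threshold p ~ 1/n. Asymptotically E[X] ~ (c³/6)·n^{3(1−α)} = (2³/6)·n^{1.5} → ∞; triangles are abundant w.h.p.

E[X] ≈ 252.870153; in regime p = Θ(1/n^{1/2}) E[X] diverges (above the triangle threshold p ~ 1/n).


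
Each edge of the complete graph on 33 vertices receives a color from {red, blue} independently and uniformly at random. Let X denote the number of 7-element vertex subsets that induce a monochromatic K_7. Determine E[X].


Let X = Σ_S X_S over the C(33, 7) = 4272048 subsets S of size 7, where X_S = 1 if the K_7 on S is monochromatic.
For a fixed S, the K_7 on S has C(7, 2) = 21 edges. P[all 21 edges red] = (1/2)^21, and likewise for blue, so P[monochromatic] = 2·(1/2)^21 = 2^{1 − 21} = 1/1048576.
By linearity: E[X] = C(33, 7) · 2^{1 − 21} = 4272048 · 1/1048576 = 267003/65536.
Numerically: E[X] ≈ 4.074.

E[X] = C(33,7)·2^(1−C(7,2)) = 267003/65536 ≈ 4.074.


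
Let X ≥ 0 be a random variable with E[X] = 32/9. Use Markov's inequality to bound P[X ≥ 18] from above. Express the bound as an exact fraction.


μ = E[X] = 32/9, a = 18.
Markov: P[X ≥ 18] ≤ μ/a = (32/9)/18 = 16/81.
Numerically: ≈ 0.198.
(Since a = 18 > μ = 3.556, the bound 16/81 is < 1 and informative.)

P[X ≥ 18] ≤ 16/81 ≈ 0.198.


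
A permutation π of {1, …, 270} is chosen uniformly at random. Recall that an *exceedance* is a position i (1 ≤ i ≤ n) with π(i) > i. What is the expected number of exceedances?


Write X = Σ_{i=1}^{270} X_i, where X_i = 1_{π(i) > i}.
For each fixed i, π(i) is uniform over {1, …, 270} (marginal of a uniform permutation), so P[π(i) > i] = (n − i)/n. Summing: Σ_{i=1}^{270} (n − i)/n = (0 + 1 + … + 269)/270 = 270(270 − 1)/(2·270) = (270 − 1)/2.
Hence E[X] = Σ_{i=1}^{270} (270 − i)/270 = 269/2 ≈ 134.500000.

E[X] = 269/2 = 134.500000.


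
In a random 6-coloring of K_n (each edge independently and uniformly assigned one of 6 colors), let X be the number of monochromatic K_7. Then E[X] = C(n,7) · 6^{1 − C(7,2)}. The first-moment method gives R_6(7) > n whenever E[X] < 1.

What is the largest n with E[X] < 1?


We need C(n, 7) · 6^{1 − 21} < 1, i.e. C(n, 7) < 6^{21 − 1} = 3656158440062976.
Check values of n near the boundary:
  n = 567: C(567, 7) = 3601671315933933; 3601671315933933 < 3656158440062976? YES
  n = 568: C(568, 7) = 3646611956239704; 3646611956239704 < 3656158440062976? YES
  n = 569: C(569, 7) = 3692032389858348; 3692032389858348 < 3656158440062976? NO
The largest n with C(n, 7) < 3656158440062976 is n = 568 (where E[X] = 16882462760369/16926659444736 ≈ 0.9974). Hence R_6(7) > 568, i.e. R_6(7) ≥ 569.

Largest n = 568; hence R_6(7) > 568.


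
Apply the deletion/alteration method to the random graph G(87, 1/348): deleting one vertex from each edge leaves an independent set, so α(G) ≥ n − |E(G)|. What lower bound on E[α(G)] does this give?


E[|E(G)|] = C(87, 2)·p = 3741 · (1/348) = 43/4.
E[α(G)] ≥ n − E[|E(G)|] = 87 − 43/4 = 305/4.
Numerically: ≈ 76.25000.
(This is only a lower bound; the true E[α(G)] may be larger.)

E[α(G)] ≥ 305/4 ≈ 76.25000.


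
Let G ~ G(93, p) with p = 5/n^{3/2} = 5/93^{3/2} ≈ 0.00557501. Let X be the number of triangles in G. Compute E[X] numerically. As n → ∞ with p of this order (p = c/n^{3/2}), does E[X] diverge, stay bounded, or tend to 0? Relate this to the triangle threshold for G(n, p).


Number of potential triangles: C(93, 3) = 129766.
Each occurs with probability p³ ≈ (0.00557501)³ ≈ 1.73275334e-07.
By linearity: E[X] = C(93, 3)·p³ ≈ 129766 · 1.73275334e-07 ≈ 0.022485.
Since α = 3/2 > 1, p = c/n^{3/2} = o(1/n) is below the triangle threshold p ~ 1/n. Asymptotically E[X] ~ (c³/6)·n^{3(1−α)} = (5³/6)·n^{-1.5} → 0, so by Markov's inequality G has no triangles w.h.p.

E[X] ≈ 0.022485; in regime p = Θ(1/n^{3/2}) E[X] tends to 0 (below the triangle threshold p ~ 1/n).


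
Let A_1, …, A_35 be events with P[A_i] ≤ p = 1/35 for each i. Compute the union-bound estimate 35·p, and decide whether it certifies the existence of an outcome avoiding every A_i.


Union bound: P[∪_{i=1}^{35} A_i] ≤ Σ_i P[A_i] ≤ 35·p = 35·(1/35) = 1.
Numerically: 1 ≈ 1.0000.
Is 1 < 1? NO.
Since the bound 1 is ≥ 1, the union bound is uninformative here; it does NOT by itself certify existence.

35·p = 1 ≈ 1.0000; existence NOT certified by the union bound.


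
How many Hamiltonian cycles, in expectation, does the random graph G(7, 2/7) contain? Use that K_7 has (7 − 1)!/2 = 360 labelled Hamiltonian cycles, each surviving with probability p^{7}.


K_7 has (7 − 1)!/2 = 360 labelled Hamiltonian cycles.
For each such Hamiltonian cycle H, let X_H = 1 if all 7 edges of H are present in G. Then P[X_H = 1] = p^{7} = (2/7)^{7} = 128/823543.
Summing the indicators: E[X] = Σ_H E[X_H] = 360 · p^{7} = 360 · 128/823543 = 46080/823543.
Numerically: E[X] ≈ 0.0559534.

E[X] = 360 · (2/7)^{7} = 46080/823543 ≈ 0.0559534.


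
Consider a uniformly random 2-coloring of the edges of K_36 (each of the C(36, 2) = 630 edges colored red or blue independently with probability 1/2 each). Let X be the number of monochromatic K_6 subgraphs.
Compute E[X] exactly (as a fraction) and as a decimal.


Let X = Σ_S X_S over the C(36, 6) = 1947792 subsets S of size 6, where X_S = 1 if the K_6 on S is monochromatic.
For a fixed S, the K_6 on S has C(6, 2) = 15 edges. P[all 15 edges red] = (1/2)^15, and likewise for blue, so P[monochromatic] = 2·(1/2)^15 = 2^{1 − 15} = 1/16384.
By linearity: E[X] = C(36, 6) · 2^{1 − 15} = 1947792 · 1/16384 = 121737/1024.
Numerically: E[X] ≈ 118.88379.

E[X] = C(36,6)·2^(1−C(6,2)) = 121737/1024 ≈ 118.88379.


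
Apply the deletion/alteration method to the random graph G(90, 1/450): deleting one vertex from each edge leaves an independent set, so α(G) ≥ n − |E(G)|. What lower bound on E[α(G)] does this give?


E[|E(G)|] = C(90, 2)·p = 4005 · (1/450) = 89/10.
E[α(G)] ≥ n − E[|E(G)|] = 90 − 89/10 = 811/10.
Numerically: ≈ 81.100000.
(This is only a lower bound; the true E[α(G)] may be larger.)

E[α(G)] ≥ 811/10 ≈ 81.100000.


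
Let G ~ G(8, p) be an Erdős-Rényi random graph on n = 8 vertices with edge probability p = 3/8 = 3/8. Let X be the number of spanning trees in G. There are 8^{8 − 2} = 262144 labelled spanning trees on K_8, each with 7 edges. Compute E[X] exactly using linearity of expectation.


K_8 has 8^{8 − 2} = 262144 labelled spanning trees.
For each such spanning tree H, let X_H = 1 if all 7 edges of H are present in G. Then P[X_H = 1] = p^{7} = (3/8)^{7} = 2187/2097152.
By linearity of expectation: E[X] = Σ_H E[X_H] = 262144 · p^{7} = 262144 · 2187/2097152 = 2187/8.
Numerically: E[X] ≈ 273.375.

E[X] = 262144 · (3/8)^{7} = 2187/8 ≈ 273.375.


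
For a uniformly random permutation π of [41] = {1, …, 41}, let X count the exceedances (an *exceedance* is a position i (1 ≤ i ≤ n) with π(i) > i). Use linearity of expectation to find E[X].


Write X = Σ_{i=1}^{41} X_i, where X_i = 1_{π(i) > i}.
For each fixed i, π(i) is uniform over {1, …, 41} (marginal of a uniform permutation), so P[π(i) > i] = (n − i)/n. Summing: Σ_{i=1}^{41} (n − i)/n = (0 + 1 + … + 40)/41 = 41(41 − 1)/(2·41) = (41 − 1)/2.
Hence E[X] = Σ_{i=1}^{41} (41 − i)/41 = 20 ≈ 20.00000.

E[X] = 20 = 20.00000.


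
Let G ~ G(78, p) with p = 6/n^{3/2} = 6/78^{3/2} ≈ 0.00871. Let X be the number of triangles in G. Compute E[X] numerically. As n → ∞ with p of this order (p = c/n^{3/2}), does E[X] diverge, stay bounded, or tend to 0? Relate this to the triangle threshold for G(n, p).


Number of potential triangles: C(78, 3) = 76076.
Each occurs with probability p³ ≈ (0.00871)³ ≈ 6.607361e-07.
By linearity: E[X] = C(78, 3)·p³ ≈ 76076 · 6.607361e-07 ≈ 0.0503.
Since α = 3/2 > 1, p = c/n^{3/2} = o(1/n) is below the triangle threshold p ~ 1/n. Asymptotically E[X] ~ (c³/6)·n^{3(1−α)} = (6³/6)·n^{-1.5} → 0, so by Markov's inequality G has no triangles w.h.p.

E[X] ≈ 0.0503; in regime p = Θ(1/n^{3/2}) E[X] tends to 0 (below the triangle threshold p ~ 1/n).


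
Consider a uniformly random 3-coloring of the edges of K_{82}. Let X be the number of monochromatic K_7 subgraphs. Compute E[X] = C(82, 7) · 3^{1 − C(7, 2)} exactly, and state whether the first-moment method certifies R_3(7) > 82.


E[X] = C(82, 7) · 3^{1 − 21} = 3801756816 · 3^{−20} = 3801756816/3486784401.
As a reduced fraction: E[X] = 140805808/129140163 ≈ 1.090.
Is E[X] < 1? NO.
Since E[X] ≥ 1, the first-moment bound is inconclusive at n = 82; it does NOT by itself certify R_3(7) > 82.

E[X] = 140805808/129140163 ≈ 1.090; E[X] ≥ 1; first-moment method inconclusive here.


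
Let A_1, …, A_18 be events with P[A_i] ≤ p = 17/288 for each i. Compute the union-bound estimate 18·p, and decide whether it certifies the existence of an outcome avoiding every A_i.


Union bound: P[∪_{i=1}^{18} A_i] ≤ Σ_i P[A_i] ≤ 18·p = 18·(17/288) = 17/16.
Numerically: 17/16 ≈ 1.0625.
Is 17/16 < 1? NO.
Since the bound 17/16 is ≥ 1, the union bound is uninformative here; it does NOT by itself certify existence.

18·p = 17/16 ≈ 1.0625; existence NOT certified by the union bound.


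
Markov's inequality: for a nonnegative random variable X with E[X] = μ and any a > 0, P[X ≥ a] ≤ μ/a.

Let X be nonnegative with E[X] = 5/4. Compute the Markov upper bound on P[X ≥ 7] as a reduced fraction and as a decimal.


μ = E[X] = 5/4, a = 7.
Markov: P[X ≥ 7] ≤ μ/a = (5/4)/7 = 5/28.
Numerically: ≈ 0.178571.
(Since a = 7 > μ = 1.250000, the bound 5/28 is < 1 and informative.)

P[X ≥ 7] ≤ 5/28 ≈ 0.178571.


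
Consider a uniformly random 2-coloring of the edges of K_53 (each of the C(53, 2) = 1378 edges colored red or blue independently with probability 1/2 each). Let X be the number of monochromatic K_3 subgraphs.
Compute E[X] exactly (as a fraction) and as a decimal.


Let X = Σ_S X_S over the C(53, 3) = 23426 subsets S of size 3, where X_S = 1 if the K_3 on S is monochromatic.
For a fixed S, the K_3 on S has C(3, 2) = 3 edges. P[all 3 edges red] = (1/2)^3, and likewise for blue, so P[monochromatic] = 2·(1/2)^3 = 2^{1 − 3} = 1/4.
By linearity: E[X] = C(53, 3) · 2^{1 − 3} = 23426 · 1/4 = 11713/2.
Numerically: E[X] ≈ 5856.5000.

E[X] = C(53,3)·2^(1−C(3,2)) = 11713/2 ≈ 5856.5000.


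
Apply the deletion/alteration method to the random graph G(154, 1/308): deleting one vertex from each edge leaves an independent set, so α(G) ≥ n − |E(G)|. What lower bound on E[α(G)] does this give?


E[|E(G)|] = C(154, 2)·p = 11781 · (1/308) = 153/4.
E[α(G)] ≥ n − E[|E(G)|] = 154 − 153/4 = 463/4.
Numerically: ≈ 115.750000.
(This is only a lower bound; the true E[α(G)] may be larger.)

E[α(G)] ≥ 463/4 ≈ 115.750000.


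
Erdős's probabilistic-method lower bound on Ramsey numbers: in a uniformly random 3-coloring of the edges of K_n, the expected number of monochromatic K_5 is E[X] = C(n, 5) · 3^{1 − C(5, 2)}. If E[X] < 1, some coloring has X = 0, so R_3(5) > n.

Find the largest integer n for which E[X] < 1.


We need C(n, 5) · 3^{1 − 10} < 1, i.e. C(n, 5) < 3^{10 − 1} = 19683.
Check values of n near the boundary:
  n = 16: C(16, 5) = 4368; 4368 < 19683? YES
  n = 17: C(17, 5) = 6188; 6188 < 19683? YES
  n = 18: C(18, 5) = 8568; 8568 < 19683? YES
  n = 19: C(19, 5) = 11628; 11628 < 19683? YES
  n = 20: C(20, 5) = 15504; 15504 < 19683? YES
  n = 21: C(21, 5) = 20349; 20349 < 19683? NO
  n = 22: C(22, 5) = 26334; 26334 < 19683? NO
  n = 23: C(23, 5) = 33649; 33649 < 19683? NO
The largest n with C(n, 5) < 19683 is n = 20 (where E[X] = 5168/6561 ≈ 0.78768). Hence R_3(5) > 20, i.e. R_3(5) ≥ 21.

Largest n = 20; hence R_3(5) > 20.


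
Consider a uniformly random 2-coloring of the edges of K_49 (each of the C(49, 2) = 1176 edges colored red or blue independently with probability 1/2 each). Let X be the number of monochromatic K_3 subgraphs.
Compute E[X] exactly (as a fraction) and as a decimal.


Let X = Σ_S X_S over the C(49, 3) = 18424 subsets S of size 3, where X_S = 1 if the K_3 on S is monochromatic.
For a fixed S, the K_3 on S has C(3, 2) = 3 edges. P[all 3 edges red] = (1/2)^3, and likewise for blue, so P[monochromatic] = 2·(1/2)^3 = 2^{1 − 3} = 1/4.
Summing: E[X] = C(49, 3) · 2^{1 − 3} = 18424 · 1/4 = 4606.
Numerically: E[X] ≈ 4606.000.

E[X] = C(49,3)·2^(1−C(3,2)) = 4606 ≈ 4606.000.


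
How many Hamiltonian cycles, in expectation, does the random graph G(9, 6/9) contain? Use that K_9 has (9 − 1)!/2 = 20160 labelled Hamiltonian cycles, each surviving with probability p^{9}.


K_9 has (9 − 1)!/2 = 20160 labelled Hamiltonian cycles.
For each such Hamiltonian cycle H, let X_H = 1 if all 9 edges of H are present in G. Then P[X_H = 1] = p^{9} = (2/3)^{9} = 512/19683.
By linearity: E[X] = Σ_H E[X_H] = 20160 · p^{9} = 20160 · 512/19683 = 1146880/2187.
Numerically: E[X] ≈ 524.

E[X] = 20160 · (2/3)^{9} = 1146880/2187 ≈ 524.


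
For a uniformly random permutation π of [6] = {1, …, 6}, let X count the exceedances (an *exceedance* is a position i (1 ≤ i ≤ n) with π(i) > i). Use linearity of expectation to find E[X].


Write X = Σ_{i=1}^{6} X_i, where X_i = 1_{π(i) > i}.
For each fixed i, π(i) is uniform over {1, …, 6} (marginal of a uniform permutation), so P[π(i) > i] = (n − i)/n. Summing: Σ_{i=1}^{6} (n − i)/n = (0 + 1 + … + 5)/6 = 6(6 − 1)/(2·6) = (6 − 1)/2.
Hence E[X] = Σ_{i=1}^{6} (6 − i)/6 = 5/2 ≈ 2.500000.

E[X] = 5/2 = 2.500000.


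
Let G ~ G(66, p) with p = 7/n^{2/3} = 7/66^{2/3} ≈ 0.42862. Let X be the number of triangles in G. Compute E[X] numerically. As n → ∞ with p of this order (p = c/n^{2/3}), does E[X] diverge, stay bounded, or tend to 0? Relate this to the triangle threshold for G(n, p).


Number of potential triangles: C(66, 3) = 45760.
Each occurs with probability p³ ≈ (0.42862)³ ≈ 7.8741965e-02.
By linearity: E[X] = C(66, 3)·p³ ≈ 45760 · 7.8741965e-02 ≈ 3603.23232.
Since α = 2/3 < 1, p = c/n^{2/3} ≫ 1/n is above the triangle threshold p ~ 1/n. Asymptotically E[X] ~ (c³/6)·n^{3(1−α)} = (7³/6)·n^{1} → ∞; triangles are abundant w.h.p.

E[X] ≈ 3603.23232; in regime p = Θ(1/n^{2/3}) E[X] diverges (above the triangle threshold p ~ 1/n).


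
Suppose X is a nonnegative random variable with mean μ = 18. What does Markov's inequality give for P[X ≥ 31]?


μ = E[X] = 18, a = 31.
Markov: P[X ≥ 31] ≤ μ/a = (18)/31 = 18/31.
Numerically: ≈ 0.581.
(Since a = 31 > μ = 18.000, the bound 18/31 is < 1 and informative.)

P[X ≥ 31] ≤ 18/31 ≈ 0.581.


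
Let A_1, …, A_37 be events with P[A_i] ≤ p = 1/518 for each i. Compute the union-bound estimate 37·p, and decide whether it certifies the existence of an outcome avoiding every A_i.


Union bound: P[∪_{i=1}^{37} A_i] ≤ Σ_i P[A_i] ≤ 37·p = 37·(1/518) = 1/14.
Numerically: 1/14 ≈ 0.07143.
Is 1/14 < 1? YES.
Since P[∪ A_i] ≤ 1/14 < 1, the complement has P[∩ A_i^c] ≥ 1 − 1/14 = 13/14 > 0, so some outcome avoids every A_i.

37·p = 1/14 ≈ 0.07143; existence CERTIFIED by the union bound.


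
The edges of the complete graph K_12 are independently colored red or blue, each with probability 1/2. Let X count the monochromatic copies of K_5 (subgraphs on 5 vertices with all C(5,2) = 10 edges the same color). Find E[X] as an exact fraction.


Let X = Σ_S X_S over the C(12, 5) = 792 subsets S of size 5, where X_S = 1 if the K_5 on S is monochromatic.
For a fixed S, the K_5 on S has C(5, 2) = 10 edges. P[all 10 edges red] = (1/2)^10, and likewise for blue, so P[monochromatic] = 2·(1/2)^10 = 2^{1 − 10} = 1/512.
Summing: E[X] = C(12, 5) · 2^{1 − 10} = 792 · 1/512 = 99/64.
Numerically: E[X] ≈ 1.546875.

E[X] = C(12,5)·2^(1−C(5,2)) = 99/64 ≈ 1.546875.


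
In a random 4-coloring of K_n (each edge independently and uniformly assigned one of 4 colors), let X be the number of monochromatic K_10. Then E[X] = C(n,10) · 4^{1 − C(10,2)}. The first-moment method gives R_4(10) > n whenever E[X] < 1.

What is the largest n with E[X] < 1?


We need C(n, 10) · 4^{1 − 45} < 1, i.e. C(n, 10) < 4^{45 − 1} = 309485009821345068724781056.
Check values of n near the boundary:
  n = 2022: C(2022, 10) = 307870445231474093395937796; 307870445231474093395937796 < 309485009821345068724781056? YES
  n = 2023: C(2023, 10) = 309399856285778485315440716; 309399856285778485315440716 < 309485009821345068724781056? YES
  n = 2024: C(2024, 10) = 310936101848269937576192656; 310936101848269937576192656 < 309485009821345068724781056? NO
The largest n with C(n, 10) < 309485009821345068724781056 is n = 2023 (where E[X] = 77349964071444621328860179/77371252455336267181195264 ≈ 0.9997). Hence R_4(10) > 2023, i.e. R_4(10) ≥ 2024.

Largest n = 2023; hence R_4(10) > 2023.


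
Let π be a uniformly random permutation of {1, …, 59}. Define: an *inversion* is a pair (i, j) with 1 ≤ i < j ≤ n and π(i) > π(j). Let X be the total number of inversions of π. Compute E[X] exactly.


Write X = Σ X_I over the C(59, 2) = 1711 pairs i < j, with X_I the indicator of one inversion.
There are 1711 indicators.
For each fixed pair i < j, the values π(i) and π(j) are two distinct elements of {1, …, 59} in uniformly random order; by symmetry P[π(i) > π(j)] = 1/2.
By linearity: E[X] = 1711 · (1/2) = C(59, 2) · (1/2) = 1711/2 = 1711/2 ≈ 855.500.

E[X] = 1711/2 = 855.500.


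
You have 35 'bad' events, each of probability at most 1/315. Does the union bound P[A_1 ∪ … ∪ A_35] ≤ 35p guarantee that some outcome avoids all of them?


Union bound: P[∪_{i=1}^{35} A_i] ≤ Σ_i P[A_i] ≤ 35·p = 35·(1/315) = 1/9.
Numerically: 1/9 ≈ 0.11111.
Is 1/9 < 1? YES.
Since P[∪ A_i] ≤ 1/9 < 1, the complement has P[∩ A_i^c] ≥ 1 − 1/9 = 8/9 > 0, so some outcome avoids every A_i.

35·p = 1/9 ≈ 0.11111; existence CERTIFIED by the union bound.


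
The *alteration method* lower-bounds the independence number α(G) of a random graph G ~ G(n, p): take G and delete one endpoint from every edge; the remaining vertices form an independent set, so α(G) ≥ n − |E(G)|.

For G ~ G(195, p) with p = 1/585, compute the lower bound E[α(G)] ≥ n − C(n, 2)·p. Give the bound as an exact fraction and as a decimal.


E[|E(G)|] = C(195, 2)·p = 18915 · (1/585) = 97/3.
E[α(G)] ≥ n − E[|E(G)|] = 195 − 97/3 = 488/3.
Numerically: ≈ 162.66667.
(This is only a lower bound; the true E[α(G)] may be larger.)

E[α(G)] ≥ 488/3 ≈ 162.66667.


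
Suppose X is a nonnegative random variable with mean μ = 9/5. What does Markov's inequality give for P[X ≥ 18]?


μ = E[X] = 9/5, a = 18.
Markov: P[X ≥ 18] ≤ μ/a = (9/5)/18 = 1/10.
Numerically: ≈ 0.100000.
(Since a = 18 > μ = 1.800000, the bound 1/10 is < 1 and informative.)

P[X ≥ 18] ≤ 1/10 ≈ 0.100000.


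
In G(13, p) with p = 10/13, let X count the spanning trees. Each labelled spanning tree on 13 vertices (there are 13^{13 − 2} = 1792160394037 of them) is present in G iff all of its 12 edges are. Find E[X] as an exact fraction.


K_13 has 13^{13 − 2} = 1792160394037 labelled spanning trees.
For each such spanning tree H, let X_H = 1 if all 12 edges of H are present in G. Then P[X_H = 1] = p^{12} = (10/13)^{12} = 1000000000000/23298085122481.
By linearity of expectation: E[X] = Σ_H E[X_H] = 1792160394037 · p^{12} = 1792160394037 · 1000000000000/23298085122481 = 1000000000000/13.
Numerically: E[X] ≈ 7.69e+10.

E[X] = 1792160394037 · (10/13)^{12} = 1000000000000/13 ≈ 7.69e+10.


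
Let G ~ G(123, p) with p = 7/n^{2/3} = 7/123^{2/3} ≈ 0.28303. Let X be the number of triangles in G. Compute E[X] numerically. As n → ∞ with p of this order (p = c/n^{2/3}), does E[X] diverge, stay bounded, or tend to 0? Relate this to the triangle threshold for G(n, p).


Number of potential triangles: C(123, 3) = 302621.
Each occurs with probability p³ ≈ (0.28303)³ ≈ 2.2671690e-02.
By linearity: E[X] = C(123, 3)·p³ ≈ 302621 · 2.2671690e-02 ≈ 6860.92954.
Since α = 2/3 < 1, p = c/n^{2/3} ≫ 1/n is above the triangle threshold p ~ 1/n. Asymptotically E[X] ~ (c³/6)·n^{3(1−α)} = (7³/6)·n^{1} → ∞; triangles are abundant w.h.p.

E[X] ≈ 6860.92954; in regime p = Θ(1/n^{2/3}) E[X] diverges (above the triangle threshold p ~ 1/n).


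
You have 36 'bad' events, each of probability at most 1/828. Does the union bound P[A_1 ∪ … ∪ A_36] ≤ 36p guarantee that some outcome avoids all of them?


Union bound: P[∪_{i=1}^{36} A_i] ≤ Σ_i P[A_i] ≤ 36·p = 36·(1/828) = 1/23.
Numerically: 1/23 ≈ 0.0434783.
Is 1/23 < 1? YES.
Since P[∪ A_i] ≤ 1/23 < 1, the complement has P[∩ A_i^c] ≥ 1 − 1/23 = 22/23 > 0, so some outcome avoids every A_i.

36·p = 1/23 ≈ 0.0434783; existence CERTIFIED by the union bound.


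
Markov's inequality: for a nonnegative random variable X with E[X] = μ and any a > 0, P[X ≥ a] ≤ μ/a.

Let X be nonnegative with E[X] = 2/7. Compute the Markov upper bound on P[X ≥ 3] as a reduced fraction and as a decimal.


μ = E[X] = 2/7, a = 3.
Markov: P[X ≥ 3] ≤ μ/a = (2/7)/3 = 2/21.
Numerically: ≈ 0.0952.
(Since a = 3 > μ = 0.2857, the bound 2/21 is < 1 and informative.)

P[X ≥ 3] ≤ 2/21 ≈ 0.0952.


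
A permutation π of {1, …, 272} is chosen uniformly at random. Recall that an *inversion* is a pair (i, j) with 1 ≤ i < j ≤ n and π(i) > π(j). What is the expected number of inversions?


Write X = Σ X_I over the C(272, 2) = 36856 pairs i < j, with X_I the indicator of one inversion.
There are 36856 indicators.
For each fixed pair i < j, the values π(i) and π(j) are two distinct elements of {1, …, 272} in uniformly random order; by symmetry P[π(i) > π(j)] = 1/2.
By linearity: E[X] = 36856 · (1/2) = C(272, 2) · (1/2) = 36856/2 = 18428 ≈ 18428.00000.

E[X] = 18428 = 18428.00000.


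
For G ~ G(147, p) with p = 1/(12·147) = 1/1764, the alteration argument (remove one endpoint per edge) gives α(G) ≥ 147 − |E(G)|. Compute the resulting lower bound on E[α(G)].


E[|E(G)|] = C(147, 2)·p = 10731 · (1/1764) = 73/12.
E[α(G)] ≥ n − E[|E(G)|] = 147 − 73/12 = 1691/12.
Numerically: ≈ 140.91667.
(This is only a lower bound; the true E[α(G)] may be larger.)

E[α(G)] ≥ 1691/12 ≈ 140.91667.


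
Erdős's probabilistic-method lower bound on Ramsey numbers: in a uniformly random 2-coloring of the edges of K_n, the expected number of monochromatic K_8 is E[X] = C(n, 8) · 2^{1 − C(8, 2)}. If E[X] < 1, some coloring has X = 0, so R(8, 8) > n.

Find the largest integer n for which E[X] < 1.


We need C(n, 8) · 2^{1 − 28} < 1, i.e. C(n, 8) < 2^{28 − 1} = 134217728.
Check values of n near the boundary:
  n = 41: C(41, 8) = 95548245; 95548245 < 134217728? YES
  n = 42: C(42, 8) = 118030185; 118030185 < 134217728? YES
  n = 43: C(43, 8) = 145008513; 145008513 < 134217728? NO
  n = 44: C(44, 8) = 177232627; 177232627 < 134217728? NO
  n = 45: C(45, 8) = 215553195; 215553195 < 134217728? NO
The largest n with C(n, 8) < 134217728 is n = 42 (where E[X] = 118030185/134217728 ≈ 0.8793934). Hence R(8, 8) > 42, i.e. R(8, 8) ≥ 43.

Largest n = 42; hence R(8, 8) > 42.


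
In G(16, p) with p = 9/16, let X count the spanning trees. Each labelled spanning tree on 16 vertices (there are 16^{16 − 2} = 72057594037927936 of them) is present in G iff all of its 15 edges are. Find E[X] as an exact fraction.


K_16 has 16^{16 − 2} = 72057594037927936 labelled spanning trees.
For each such spanning tree H, let X_H = 1 if all 15 edges of H are present in G. Then P[X_H = 1] = p^{15} = (9/16)^{15} = 205891132094649/1152921504606846976.
By linearity of expectation: E[X] = Σ_H E[X_H] = 72057594037927936 · p^{15} = 72057594037927936 · 205891132094649/1152921504606846976 = 205891132094649/16.
Numerically: E[X] ≈ 1.28682e+13.

E[X] = 72057594037927936 · (9/16)^{15} = 205891132094649/16 ≈ 1.28682e+13.


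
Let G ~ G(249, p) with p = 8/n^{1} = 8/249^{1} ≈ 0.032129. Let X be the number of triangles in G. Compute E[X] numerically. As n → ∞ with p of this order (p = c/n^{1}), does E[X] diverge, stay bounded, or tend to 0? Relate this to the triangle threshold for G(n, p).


Number of potential triangles: C(249, 3) = 2542124.
Each occurs with probability p³ ≈ (0.032129)³ ≈ 3.3164383e-05.
By linearity: E[X] = C(249, 3)·p³ ≈ 2542124 · 3.3164383e-05 ≈ 84.30797.
Here α = 1, so p = 8/n is exactly at the triangle threshold p ~ 1/n. Asymptotically E[X] → c³/6 = 8³/6 = 256/3 ≈ 85.33333, a bounded constant. In this regime the triangle count is asymptotically Poisson(c³/6).

E[X] ≈ 84.30797; in regime p = Θ(1/n^{1}) E[X] stays bounded (at the triangle threshold p ~ 1/n).


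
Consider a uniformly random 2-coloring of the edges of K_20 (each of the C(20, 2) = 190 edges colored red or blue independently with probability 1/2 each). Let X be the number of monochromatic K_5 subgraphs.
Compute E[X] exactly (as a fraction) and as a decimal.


Let X = Σ_S X_S over the C(20, 5) = 15504 subsets S of size 5, where X_S = 1 if the K_5 on S is monochromatic.
For a fixed S, the K_5 on S has C(5, 2) = 10 edges. P[all 10 edges red] = (1/2)^10, and likewise for blue, so P[monochromatic] = 2·(1/2)^10 = 2^{1 − 10} = 1/512.
By linearity of expectation: E[X] = C(20, 5) · 2^{1 − 10} = 15504 · 1/512 = 969/32.
Numerically: E[X] ≈ 30.28125.

E[X] = C(20,5)·2^(1−C(5,2)) = 969/32 ≈ 30.28125.


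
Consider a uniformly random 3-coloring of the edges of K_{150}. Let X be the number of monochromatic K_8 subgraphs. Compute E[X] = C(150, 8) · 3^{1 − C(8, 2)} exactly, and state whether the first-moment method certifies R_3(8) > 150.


E[X] = C(150, 8) · 3^{1 − 28} = 5257211409450 · 3^{−27} = 5257211409450/7625597484987.
As a reduced fraction: E[X] = 584134601050/847288609443 ≈ 0.68942.
Is E[X] < 1? YES.
Since E[X] < 1, there exists a 3-coloring of K_{150} with no monochromatic K_8; hence R_3(8) > 150.

E[X] = 584134601050/847288609443 ≈ 0.68942; E[X] < 1, so R_3(8) > 150.


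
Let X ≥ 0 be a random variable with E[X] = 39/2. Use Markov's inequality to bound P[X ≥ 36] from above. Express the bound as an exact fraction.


μ = E[X] = 39/2, a = 36.
Markov: P[X ≥ 36] ≤ μ/a = (39/2)/36 = 13/24.
Numerically: ≈ 0.54167.
(Since a = 36 > μ = 19.50000, the bound 13/24 is < 1 and informative.)

P[X ≥ 36] ≤ 13/24 ≈ 0.54167.


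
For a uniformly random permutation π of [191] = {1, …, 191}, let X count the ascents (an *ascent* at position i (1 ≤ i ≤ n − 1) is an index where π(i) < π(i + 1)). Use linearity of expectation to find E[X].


Write X = Σ X_I over i = 1, …, 190, with X_I the indicator of one ascent.
There are 190 indicators.
For each fixed i, the pair (π(i), π(i+1)) is a uniformly random ordered pair of distinct values from {1, …, 191}; by symmetry P[π(i) < π(i+1)] = 1/2.
By linearity: E[X] = 190 · (1/2) = (191 − 1) · (1/2) = 95 ≈ 95.000.

E[X] = 95 = 95.000.


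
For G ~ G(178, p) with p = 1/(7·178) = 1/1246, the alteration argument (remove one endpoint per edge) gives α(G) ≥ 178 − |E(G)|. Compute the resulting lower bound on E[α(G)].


E[|E(G)|] = C(178, 2)·p = 15753 · (1/1246) = 177/14.
E[α(G)] ≥ n − E[|E(G)|] = 178 − 177/14 = 2315/14.
Numerically: ≈ 165.357143.
(This is only a lower bound; the true E[α(G)] may be larger.)

E[α(G)] ≥ 2315/14 ≈ 165.357143.


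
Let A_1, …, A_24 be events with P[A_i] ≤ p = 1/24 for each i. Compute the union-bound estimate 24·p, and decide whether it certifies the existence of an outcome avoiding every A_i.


Union bound: P[∪_{i=1}^{24} A_i] ≤ Σ_i P[A_i] ≤ 24·p = 24·(1/24) = 1.
Numerically: 1 ≈ 1.0000.
Is 1 < 1? NO.
Since the bound 1 is ≥ 1, the union bound is uninformative here; it does NOT by itself certify existence.

24·p = 1 ≈ 1.0000; existence NOT certified by the union bound.


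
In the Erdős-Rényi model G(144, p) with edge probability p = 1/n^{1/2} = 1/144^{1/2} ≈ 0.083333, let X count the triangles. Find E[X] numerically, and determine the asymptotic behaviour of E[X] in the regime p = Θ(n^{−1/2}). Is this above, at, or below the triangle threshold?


Number of potential triangles: C(144, 3) = 487344.
Each occurs with probability p³ ≈ (0.083333)³ ≈ 5.7870370e-04.
By linearity: E[X] = C(144, 3)·p³ ≈ 487344 · 5.7870370e-04 ≈ 282.02778.
Since α = 1/2 < 1, p = c/n^{1/2} ≫ 1/n is above the triangle threshold p ~ 1/n. Asymptotically E[X] ~ (c³/6)·n^{3(1−α)} = (1³/6)·n^{1.5} → ∞; triangles are abundant w.h.p.

E[X] ≈ 282.02778; in regime p = Θ(1/n^{1/2}) E[X] diverges (above the triangle threshold p ~ 1/n).


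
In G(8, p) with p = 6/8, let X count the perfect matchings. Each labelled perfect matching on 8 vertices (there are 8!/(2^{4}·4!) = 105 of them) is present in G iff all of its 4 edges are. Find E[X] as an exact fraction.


K_8 has 8!/(2^{4}·4!) = 105 labelled perfect matchings.
For each such perfect matching H, let X_H = 1 if all 4 edges of H are present in G. Then P[X_H = 1] = p^{4} = (3/4)^{4} = 81/256.
By linearity: E[X] = Σ_H E[X_H] = 105 · p^{4} = 105 · 81/256 = 8505/256.
Numerically: E[X] ≈ 33.2.

E[X] = 105 · (3/4)^{4} = 8505/256 ≈ 33.2.


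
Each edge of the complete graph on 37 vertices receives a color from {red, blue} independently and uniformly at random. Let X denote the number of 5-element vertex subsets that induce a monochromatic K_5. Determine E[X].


Let X = Σ_S X_S over the C(37, 5) = 435897 subsets S of size 5, where X_S = 1 if the K_5 on S is monochromatic.
For a fixed S, the K_5 on S has C(5, 2) = 10 edges. P[all 10 edges red] = (1/2)^10, and likewise for blue, so P[monochromatic] = 2·(1/2)^10 = 2^{1 − 10} = 1/512.
By linearity: E[X] = C(37, 5) · 2^{1 − 10} = 435897 · 1/512 = 435897/512.
Numerically: E[X] ≈ 851.361.

E[X] = C(37,5)·2^(1−C(5,2)) = 435897/512 ≈ 851.361.


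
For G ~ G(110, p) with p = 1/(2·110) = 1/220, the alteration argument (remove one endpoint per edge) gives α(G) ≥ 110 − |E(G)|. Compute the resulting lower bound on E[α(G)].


E[|E(G)|] = C(110, 2)·p = 5995 · (1/220) = 109/4.
E[α(G)] ≥ n − E[|E(G)|] = 110 − 109/4 = 331/4.
Numerically: ≈ 82.750000.
(This is only a lower bound; the true E[α(G)] may be larger.)

E[α(G)] ≥ 331/4 ≈ 82.750000.


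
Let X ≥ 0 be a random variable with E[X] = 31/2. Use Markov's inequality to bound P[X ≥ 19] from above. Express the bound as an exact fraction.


μ = E[X] = 31/2, a = 19.
Markov: P[X ≥ 19] ≤ μ/a = (31/2)/19 = 31/38.
Numerically: ≈ 0.8158.
(Since a = 19 > μ = 15.5000, the bound 31/38 is < 1 and informative.)

P[X ≥ 19] ≤ 31/38 ≈ 0.8158.


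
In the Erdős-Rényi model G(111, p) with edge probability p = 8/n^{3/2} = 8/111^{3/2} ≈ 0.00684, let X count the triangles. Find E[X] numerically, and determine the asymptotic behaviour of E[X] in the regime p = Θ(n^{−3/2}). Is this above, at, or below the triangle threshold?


Number of potential triangles: C(111, 3) = 221815.
Each occurs with probability p³ ≈ (0.00684)³ ≈ 3.20123e-07.
By linearity: E[X] = C(111, 3)·p³ ≈ 221815 · 3.20123e-07 ≈ 0.071.
Since α = 3/2 > 1, p = c/n^{3/2} = o(1/n) is below the triangle threshold p ~ 1/n. Asymptotically E[X] ~ (c³/6)·n^{3(1−α)} = (8³/6)·n^{-1.5} → 0, so by Markov's inequality G has no triangles w.h.p.

E[X] ≈ 0.071; in regime p = Θ(1/n^{3/2}) E[X] tends to 0 (below the triangle threshold p ~ 1/n).
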